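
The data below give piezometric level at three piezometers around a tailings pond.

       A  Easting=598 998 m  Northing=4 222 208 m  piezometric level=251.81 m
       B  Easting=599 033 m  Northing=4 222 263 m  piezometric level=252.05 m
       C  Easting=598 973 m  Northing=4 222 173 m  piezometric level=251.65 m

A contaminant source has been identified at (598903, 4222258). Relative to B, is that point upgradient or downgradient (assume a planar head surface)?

With h = a·x + b·y + c and A as origin, the differences give:
  35·a + 55·b = +0.24
  (-25)·a + (-35)·b = -0.16
Eliminate b (×(-35) and ×55, subtract): 150·a = 0.400 → a = ∂h/∂x = +0.002667
Back-substitute: b = ∂h/∂y = +0.002667.
Head at (598903, 4222258) = 251.81 + (+0.002667)·(-95) + (+0.002667)·(50) = 251.69 m.
That is lower than the 252.05 m at B, so the point is downgradient.

downgradient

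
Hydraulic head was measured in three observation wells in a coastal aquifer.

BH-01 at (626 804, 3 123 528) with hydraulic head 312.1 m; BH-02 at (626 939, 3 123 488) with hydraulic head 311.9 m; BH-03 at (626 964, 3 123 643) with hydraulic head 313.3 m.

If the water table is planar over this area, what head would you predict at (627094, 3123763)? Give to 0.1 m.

With h = a·x + b·y + c and BH-01 as origin, the differences give:
  135·a + (-40)·b = -0.2
  160·a + 115·b = +1.2
Eliminate b (×115 and ×(-40), subtract): 21925·a = 25.00 → a = ∂h/∂x = +0.001140
Back-substitute: b = ∂h/∂y = +0.008848.
h(627094, 3123763) = 312.1 + (+0.001140)·(290) + (+0.008848)·(235) = 312.1 +0.331 +2.079 = 314.510 m.

314.5 m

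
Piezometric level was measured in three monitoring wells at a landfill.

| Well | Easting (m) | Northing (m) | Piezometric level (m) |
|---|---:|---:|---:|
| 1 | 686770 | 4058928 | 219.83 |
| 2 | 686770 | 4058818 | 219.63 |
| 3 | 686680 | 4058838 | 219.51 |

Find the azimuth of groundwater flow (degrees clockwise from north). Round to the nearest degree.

Taking 1 as reference: 2−1 = (0, -110, -0.20); 3−1 = (-90, -90, -0.32).
Determinant of the coordinate differences = 0·(-90) − (-90)·(-110) = -9900.
∂h/∂x = [(-0.20)·(-90) − (-0.32)·(-110)] / -9900 = +0.001737
∂h/∂y = [0·(-0.32) − (-90)·(-0.20)] / -9900 = +0.001818
Flow direction (−∇h) has components (-0.001737 E, -0.001818 N).
Azimuth = atan2(E, N) = atan2(-0.001737, -0.001818) = 223.7° ≈ 224°.

224°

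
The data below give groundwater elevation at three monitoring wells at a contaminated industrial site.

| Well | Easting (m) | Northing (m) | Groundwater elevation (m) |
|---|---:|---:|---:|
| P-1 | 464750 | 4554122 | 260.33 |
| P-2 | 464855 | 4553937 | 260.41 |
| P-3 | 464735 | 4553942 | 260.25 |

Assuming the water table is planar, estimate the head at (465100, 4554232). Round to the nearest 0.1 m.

With h = a·x + b·y + c and P-1 as origin, the differences give:
  105·a + (-185)·b = +0.08
  (-15)·a + (-180)·b = -0.08
Eliminate b (×(-180) and ×(-185), subtract): -21675·a = -29.200 → a = ∂h/∂x = +0.001347
Back-substitute: b = ∂h/∂y = +0.0003322.
h(465100, 4554232) = 260.33 + (+0.001347)·(350) + (+0.0003322)·(110) = 260.33 +0.472 +0.037 = 260.838 m.

260.8 m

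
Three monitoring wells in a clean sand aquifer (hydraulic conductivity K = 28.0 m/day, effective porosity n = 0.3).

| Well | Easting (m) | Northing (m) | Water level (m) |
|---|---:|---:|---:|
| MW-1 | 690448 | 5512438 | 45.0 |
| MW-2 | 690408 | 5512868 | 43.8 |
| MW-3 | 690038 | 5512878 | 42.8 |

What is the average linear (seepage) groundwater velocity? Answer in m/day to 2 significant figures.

0.34 m/day

Three-point gradient (reference MW-1): Δ to MW-2 = (-40, 430, -1.2), Δ to MW-3 = (-410, 440, -2.2).
∂h/∂x = +0.002634, ∂h/∂y = -0.002546 (det = 158700).
|∇h| = √(0.002634² + -0.002546²) = 0.003663
Seepage velocity v = K·i/n = 28.0 × 0.003663 / 0.3 = 0.3419 m/day.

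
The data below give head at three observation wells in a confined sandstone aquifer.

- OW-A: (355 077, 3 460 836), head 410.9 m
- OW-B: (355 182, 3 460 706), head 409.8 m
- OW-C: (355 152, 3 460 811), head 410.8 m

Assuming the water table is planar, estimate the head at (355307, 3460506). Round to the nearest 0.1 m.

Differences from OW-A: to OW-B (Δx, Δy, Δh) = (105, -130, -1.1); to OW-C = (75, -25, -0.1).
Determinant of the coordinate differences = 105·(-25) − 75·(-130) = 7125.
∂h/∂x = [(-1.1)·(-25) − (-0.1)·(-130)] / 7125 = +0.002035
∂h/∂y = [105·(-0.1) − 75·(-1.1)] / 7125 = +0.01011
h(355307, 3460506) = 410.9 + (+0.002035)·(230) + (+0.01011)·(-330) = 410.9 +0.468 -3.335 = 408.033 m.

408.0 m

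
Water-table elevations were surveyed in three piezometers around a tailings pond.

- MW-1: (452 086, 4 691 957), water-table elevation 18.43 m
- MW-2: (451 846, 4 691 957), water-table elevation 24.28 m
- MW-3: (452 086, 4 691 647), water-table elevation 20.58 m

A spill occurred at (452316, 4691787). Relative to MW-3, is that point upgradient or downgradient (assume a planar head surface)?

∂h/∂x = (24.28 − 18.43) / (451846 − 452086) = -0.02438
∂h/∂y = (20.58 − 18.43) / (4691647 − 4691957) = -0.006935
Head at (452316, 4691787) = 18.43 + (-0.02438)·(230) + (-0.006935)·(-170) = 14.00 m.
That is lower than the 20.58 m at MW-3, so the point is downgradient.

downgradient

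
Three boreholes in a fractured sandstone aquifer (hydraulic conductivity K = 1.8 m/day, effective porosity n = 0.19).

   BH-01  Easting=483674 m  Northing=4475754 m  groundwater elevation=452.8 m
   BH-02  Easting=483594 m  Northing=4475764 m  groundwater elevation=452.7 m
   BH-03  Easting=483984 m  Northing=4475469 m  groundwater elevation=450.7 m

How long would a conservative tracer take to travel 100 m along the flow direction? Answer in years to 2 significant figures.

2.8 years

Taking BH-01 as reference: BH-02−BH-01 = (-80, 10, -0.1); BH-03−BH-01 = (310, -285, -2.1).
Solve a·Δx + b·Δy = Δh: det = (-80)·(-285) − 310·10 = 19700.
∂h/∂x = [(-0.1)·(-285) − (-2.1)·10] / 19700 = +0.002513
∂h/∂y = [(-80)·(-2.1) − 310·(-0.1)] / 19700 = +0.01010
|∇h| = √(0.002513² + 0.01010²) = 0.01041
Seepage velocity v = K·i/n = 1.8 × 0.01041 / 0.19 = 0.09862 m/day.
t = 100 / 0.09862 = 1014 days = 2.78 years.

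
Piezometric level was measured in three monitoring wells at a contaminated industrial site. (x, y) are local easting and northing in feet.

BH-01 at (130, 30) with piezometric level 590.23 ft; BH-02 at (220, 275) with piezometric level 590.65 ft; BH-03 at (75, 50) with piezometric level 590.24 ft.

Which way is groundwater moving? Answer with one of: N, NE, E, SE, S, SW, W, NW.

S

With h = a·x + b·y + c and BH-01 as origin, the differences give:
  90·a + 245·b = +0.42
  (-55)·a + 20·b = +0.01
Eliminate b (×20 and ×245, subtract): 15275·a = 5.950 → a = ∂h/∂x = +0.0003895
Back-substitute: b = ∂h/∂y = +0.001571.
Flow = −∇h = (-0.0003895 east, -0.001571 north), which points south.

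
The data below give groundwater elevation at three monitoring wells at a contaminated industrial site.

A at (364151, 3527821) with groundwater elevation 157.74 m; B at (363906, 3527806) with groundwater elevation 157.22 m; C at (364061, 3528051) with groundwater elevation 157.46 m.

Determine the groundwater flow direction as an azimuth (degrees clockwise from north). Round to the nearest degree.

Taking A as reference: B−A = (-245, -15, -0.52); C−A = (-90, 230, -0.28).
Determinant of the coordinate differences = (-245)·230 − (-90)·(-15) = -57700.
∂h/∂x = [(-0.52)·230 − (-0.28)·(-15)] / -57700 = +0.002146
∂h/∂y = [(-245)·(-0.28) − (-90)·(-0.52)] / -57700 = -0.0003778
Flow direction (−∇h) has components (-0.002146 E, +0.0003778 N).
Azimuth = atan2(E, N) = atan2(-0.002146, +0.0003778) = 280.0° ≈ 280°.

280°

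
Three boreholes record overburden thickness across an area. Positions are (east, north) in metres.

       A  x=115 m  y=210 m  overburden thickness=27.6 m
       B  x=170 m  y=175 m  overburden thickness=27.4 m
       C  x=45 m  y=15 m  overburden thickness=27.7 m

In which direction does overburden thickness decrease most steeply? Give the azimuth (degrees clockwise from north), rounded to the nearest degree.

101°

Taking A as reference: B−A = (55, -35, -0.2); C−A = (-70, -195, +0.1).
Determinant of the coordinate differences = 55·(-195) − (-70)·(-35) = -13175.
∂d/∂x = [(-0.2)·(-195) − (+0.1)·(-35)] / -13175 = -0.003226
∂d/∂y = [55·(+0.1) − (-70)·(-0.2)] / -13175 = +0.0006452
Steepest decrease is along −∇f: components (+0.003226 E, -0.0006452 N).
Azimuth = atan2(+0.003226, -0.0006452) = 101.3° ≈ 101°.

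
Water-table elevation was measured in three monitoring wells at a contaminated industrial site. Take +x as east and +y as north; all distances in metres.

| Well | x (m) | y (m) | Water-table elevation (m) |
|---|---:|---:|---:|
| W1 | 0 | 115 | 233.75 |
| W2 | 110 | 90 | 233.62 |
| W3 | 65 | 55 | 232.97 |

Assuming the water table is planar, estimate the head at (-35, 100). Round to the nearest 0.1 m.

233.4 m

Differences from W1: to W2 (Δx, Δy, Δh) = (110, -25, -0.13); to W3 = (65, -60, -0.78).
Solve a·Δx + b·Δy = Δh: det = 110·(-60) − 65·(-25) = -4975.
∂h/∂x = [(-0.13)·(-60) − (-0.78)·(-25)] / -4975 = +0.002352
∂h/∂y = [110·(-0.78) − 65·(-0.13)] / -4975 = +0.01555
h(-35, 100) = 233.75 + (+0.002352)·(-35) + (+0.01555)·(-15) = 233.75 -0.082 -0.233 = 233.434 m.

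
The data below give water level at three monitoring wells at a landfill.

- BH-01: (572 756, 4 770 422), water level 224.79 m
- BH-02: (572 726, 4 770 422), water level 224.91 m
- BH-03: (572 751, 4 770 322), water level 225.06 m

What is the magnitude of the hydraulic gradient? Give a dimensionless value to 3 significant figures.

0.00472

Taking BH-01 as reference: BH-02−BH-01 = (-30, 0, +0.12); BH-03−BH-01 = (-5, -100, +0.27).
Solve a·Δx + b·Δy = Δh: det = (-30)·(-100) − (-5)·0 = 3000.
∂h/∂x = [(+0.12)·(-100) − (+0.27)·0] / 3000 = -0.004000
∂h/∂y = [(-30)·(+0.27) − (-5)·(+0.12)] / 3000 = -0.002500
|∇h| = √(-0.004000² + -0.002500²) = 0.004717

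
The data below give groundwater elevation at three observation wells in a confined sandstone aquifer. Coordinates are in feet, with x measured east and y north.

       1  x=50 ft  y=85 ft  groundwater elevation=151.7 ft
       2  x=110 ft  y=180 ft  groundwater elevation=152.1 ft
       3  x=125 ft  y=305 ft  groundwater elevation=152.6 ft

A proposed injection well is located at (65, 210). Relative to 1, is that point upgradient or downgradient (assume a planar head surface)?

With h = a·x + b·y + c and 1 as origin, the differences give:
  60·a + 95·b = +0.4
  75·a + 220·b = +0.9
Eliminate b (×220 and ×95, subtract): 6075·a = 2.50 → a = ∂h/∂x = +0.0004115
Back-substitute: b = ∂h/∂y = +0.003951.
Head at (65, 210) = 151.7 + (+0.0004115)·(15) + (+0.003951)·(125) = 152.20 ft.
That is higher than the 151.7 ft at 1, so the point is upgradient.

upgradient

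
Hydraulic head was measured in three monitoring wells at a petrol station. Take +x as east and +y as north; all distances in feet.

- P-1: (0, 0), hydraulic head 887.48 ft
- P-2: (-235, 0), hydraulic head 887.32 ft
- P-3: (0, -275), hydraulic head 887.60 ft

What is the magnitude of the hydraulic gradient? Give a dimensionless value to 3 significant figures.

0.000809

∂h/∂x = (887.32 − 887.48) / (-235 − 0) = +0.0006809
∂h/∂y = (887.60 − 887.48) / (-275 − 0) = -0.0004364
|∇h| = √(0.0006809² + -0.0004364²) = 0.0008087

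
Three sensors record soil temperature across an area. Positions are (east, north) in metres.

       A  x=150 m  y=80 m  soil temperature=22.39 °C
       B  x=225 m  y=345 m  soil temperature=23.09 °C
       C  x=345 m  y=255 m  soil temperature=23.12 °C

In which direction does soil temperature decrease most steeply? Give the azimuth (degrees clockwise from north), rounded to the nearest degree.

Taking A as reference: B−A = (75, 265, +0.70); C−A = (195, 175, +0.73).
Solve a·Δx + b·Δy = ΔT: det = 75·175 − 195·265 = -38550.
∂T/∂x = [(+0.70)·175 − (+0.73)·265] / -38550 = +0.001840
∂T/∂y = [75·(+0.73) − 195·(+0.70)] / -38550 = +0.002121
Steepest decrease is along −∇f: components (-0.001840 E, -0.002121 N).
Azimuth = atan2(-0.001840, -0.002121) = 221.0° ≈ 221°.

221°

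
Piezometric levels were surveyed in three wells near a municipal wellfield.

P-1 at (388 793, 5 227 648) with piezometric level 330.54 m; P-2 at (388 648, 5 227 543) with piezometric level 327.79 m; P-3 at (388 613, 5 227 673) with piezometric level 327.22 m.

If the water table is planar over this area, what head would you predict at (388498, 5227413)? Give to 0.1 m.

Three-point gradient (reference P-1): Δ to P-2 = (-145, -105, -2.75), Δ to P-3 = (-180, 25, -3.32).
∂h/∂x = +0.01853, ∂h/∂y = +0.0006038 (det = -22525).
h(388498, 5227413) = 330.54 + (+0.01853)·(-295) + (+0.0006038)·(-235) = 330.54 -5.466 -0.142 = 324.932 m.

324.9 m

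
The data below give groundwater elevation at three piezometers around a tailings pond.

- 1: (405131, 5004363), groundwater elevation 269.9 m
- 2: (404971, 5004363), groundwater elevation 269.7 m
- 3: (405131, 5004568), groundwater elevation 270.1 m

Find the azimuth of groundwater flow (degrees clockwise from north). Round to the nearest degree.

232°

∂h/∂x = (269.7 − 269.9) / (404971 − 405131) = +0.001250
∂h/∂y = (270.1 − 269.9) / (5004568 − 5004363) = +0.0009756
Flow direction (−∇h) has components (-0.001250 E, -0.0009756 N).
Azimuth = atan2(E, N) = atan2(-0.001250, -0.0009756) = 232.0° ≈ 232°.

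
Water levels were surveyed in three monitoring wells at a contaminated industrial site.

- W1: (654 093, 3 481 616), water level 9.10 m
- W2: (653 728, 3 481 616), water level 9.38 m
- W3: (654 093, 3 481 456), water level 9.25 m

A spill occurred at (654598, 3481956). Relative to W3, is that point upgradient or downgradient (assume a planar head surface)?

∂h/∂x = (9.38 − 9.10) / (653728 − 654093) = -0.0007671
∂h/∂y = (9.25 − 9.10) / (3481456 − 3481616) = -0.0009375
Head at (654598, 3481956) = 9.10 + (-0.0007671)·(505) + (-0.0009375)·(340) = 8.39 m.
That is lower than the 9.25 m at W3, so the point is downgradient.

downgradient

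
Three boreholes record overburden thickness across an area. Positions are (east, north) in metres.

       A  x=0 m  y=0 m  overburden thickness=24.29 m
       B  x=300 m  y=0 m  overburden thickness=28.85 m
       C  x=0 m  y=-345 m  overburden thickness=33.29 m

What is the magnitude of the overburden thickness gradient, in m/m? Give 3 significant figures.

∂d/∂x = (28.85 − 24.29) / (300 − 0) = +0.01520
∂d/∂y = (33.29 − 24.29) / (-345 − 0) = -0.02609
|∇f| = √(0.01520² + -0.02609²) = 0.03019 m/m

0.0302 m/m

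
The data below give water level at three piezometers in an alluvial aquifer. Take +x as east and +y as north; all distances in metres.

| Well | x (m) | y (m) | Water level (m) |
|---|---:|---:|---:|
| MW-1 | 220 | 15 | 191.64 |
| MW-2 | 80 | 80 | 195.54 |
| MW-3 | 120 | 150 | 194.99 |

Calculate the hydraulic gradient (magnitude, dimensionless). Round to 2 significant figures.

0.026

Three-point gradient (reference MW-1): Δ to MW-2 = (-140, 65, +3.90), Δ to MW-3 = (-100, 135, +3.35).
∂h/∂x = -0.02490, ∂h/∂y = +0.006371 (det = -12400).
|∇h| = √(-0.02490² + 0.006371²) = 0.0257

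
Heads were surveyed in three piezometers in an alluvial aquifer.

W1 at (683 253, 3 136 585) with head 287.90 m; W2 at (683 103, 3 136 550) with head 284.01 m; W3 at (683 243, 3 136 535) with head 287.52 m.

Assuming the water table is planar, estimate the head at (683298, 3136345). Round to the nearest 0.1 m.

288.4 m

Taking W1 as reference: W2−W1 = (-150, -35, -3.89); W3−W1 = (-10, -50, -0.38).
Determinant of the coordinate differences = (-150)·(-50) − (-10)·(-35) = 7150.
∂h/∂x = [(-3.89)·(-50) − (-0.38)·(-35)] / 7150 = +0.02534
∂h/∂y = [(-150)·(-0.38) − (-10)·(-3.89)] / 7150 = +0.002531
h(683298, 3136345) = 287.90 + (+0.02534)·(45) + (+0.002531)·(-240) = 287.90 +1.140 -0.608 = 288.433 m.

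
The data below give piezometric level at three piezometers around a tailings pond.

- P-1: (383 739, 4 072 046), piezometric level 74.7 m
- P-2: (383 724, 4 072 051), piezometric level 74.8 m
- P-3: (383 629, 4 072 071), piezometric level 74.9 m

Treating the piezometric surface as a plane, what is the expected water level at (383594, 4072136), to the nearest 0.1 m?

77.6 m

Three-point gradient (reference P-1): Δ to P-2 = (-15, 5, +0.1), Δ to P-3 = (-110, 25, +0.2).
∂h/∂x = +0.008571, ∂h/∂y = +0.04571 (det = 175).
h(383594, 4072136) = 74.7 + (+0.008571)·(-145) + (+0.04571)·(90) = 74.7 -1.243 +4.114 = 77.571 m.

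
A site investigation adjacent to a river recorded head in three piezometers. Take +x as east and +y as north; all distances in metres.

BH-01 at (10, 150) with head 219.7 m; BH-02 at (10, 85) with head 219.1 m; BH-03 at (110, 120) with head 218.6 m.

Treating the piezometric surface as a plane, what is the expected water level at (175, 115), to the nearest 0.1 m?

218.0 m

Differences from BH-01: to BH-02 (Δx, Δy, Δh) = (0, -65, -0.6); to BH-03 = (100, -30, -1.1).
Solve a·Δx + b·Δy = Δh: det = 0·(-30) − 100·(-65) = 6500.
∂h/∂x = [(-0.6)·(-30) − (-1.1)·(-65)] / 6500 = -0.008231
∂h/∂y = [0·(-1.1) − 100·(-0.6)] / 6500 = +0.009231
h(175, 115) = 219.7 + (-0.008231)·(165) + (+0.009231)·(-35) = 219.7 -1.358 -0.323 = 218.019 m.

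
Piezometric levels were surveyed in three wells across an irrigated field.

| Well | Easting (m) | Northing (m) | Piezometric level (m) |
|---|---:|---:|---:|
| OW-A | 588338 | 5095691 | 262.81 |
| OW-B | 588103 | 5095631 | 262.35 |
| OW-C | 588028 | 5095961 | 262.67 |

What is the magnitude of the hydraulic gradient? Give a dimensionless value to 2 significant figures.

With h = a·x + b·y + c and OW-A as origin, the differences give:
  (-235)·a + (-60)·b = -0.46
  (-310)·a + 270·b = -0.14
Eliminate b (×270 and ×(-60), subtract): -82050·a = -132.600 → a = ∂h/∂x = +0.001616
Back-substitute: b = ∂h/∂y = +0.001337.
|∇h| = √(0.001616² + 0.001337²) = 0.002097

0.0021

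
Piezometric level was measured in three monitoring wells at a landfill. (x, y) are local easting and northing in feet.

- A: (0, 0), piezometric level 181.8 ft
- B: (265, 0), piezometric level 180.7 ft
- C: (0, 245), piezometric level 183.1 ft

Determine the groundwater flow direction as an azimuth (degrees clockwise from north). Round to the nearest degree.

142°

∂h/∂x = (180.7 − 181.8) / (265 − 0) = -0.004151
∂h/∂y = (183.1 − 181.8) / (245 − 0) = +0.005306
Flow direction (−∇h) has components (+0.004151 E, -0.005306 N).
Azimuth = atan2(E, N) = atan2(+0.004151, -0.005306) = 142.0° ≈ 142°.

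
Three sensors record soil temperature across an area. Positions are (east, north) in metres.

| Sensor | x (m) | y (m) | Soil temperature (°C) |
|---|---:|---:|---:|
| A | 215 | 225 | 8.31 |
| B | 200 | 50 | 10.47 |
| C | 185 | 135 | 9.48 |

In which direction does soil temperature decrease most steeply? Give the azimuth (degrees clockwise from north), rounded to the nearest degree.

012°

Differences from A: to B (Δx, Δy, Δh) = (-15, -175, +2.16); to C = (-30, -90, +1.17).
Determinant of the coordinate differences = (-15)·(-90) − (-30)·(-175) = -3900.
∂T/∂x = [(+2.16)·(-90) − (+1.17)·(-175)] / -3900 = -0.002654
∂T/∂y = [(-15)·(+1.17) − (-30)·(+2.16)] / -3900 = -0.01212
Steepest decrease is along −∇f: components (+0.002654 E, +0.01212 N).
Azimuth = atan2(+0.002654, +0.01212) = 12.4° ≈ 012°.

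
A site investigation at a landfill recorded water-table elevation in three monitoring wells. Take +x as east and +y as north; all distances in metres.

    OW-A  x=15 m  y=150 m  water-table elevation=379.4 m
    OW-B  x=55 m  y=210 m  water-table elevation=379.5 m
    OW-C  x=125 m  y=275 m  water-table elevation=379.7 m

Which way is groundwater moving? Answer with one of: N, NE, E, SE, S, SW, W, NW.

W

Three-point gradient (reference OW-A): Δ to OW-B = (40, 60, +0.1), Δ to OW-C = (110, 125, +0.3).
∂h/∂x = +0.003437, ∂h/∂y = -0.0006250 (det = -1600).
Flow = −∇h = (-0.003437 east, +0.0006250 north), which points west.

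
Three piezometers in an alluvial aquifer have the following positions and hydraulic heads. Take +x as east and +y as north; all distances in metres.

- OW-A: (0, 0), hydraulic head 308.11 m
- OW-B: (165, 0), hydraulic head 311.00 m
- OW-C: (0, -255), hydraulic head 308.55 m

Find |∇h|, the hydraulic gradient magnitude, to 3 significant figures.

0.0176

∂h/∂x = (311.00 − 308.11) / (165 − 0) = +0.01752
∂h/∂y = (308.55 − 308.11) / (-255 − 0) = -0.001725
|∇h| = √(0.01752² + -0.001725²) = 0.0176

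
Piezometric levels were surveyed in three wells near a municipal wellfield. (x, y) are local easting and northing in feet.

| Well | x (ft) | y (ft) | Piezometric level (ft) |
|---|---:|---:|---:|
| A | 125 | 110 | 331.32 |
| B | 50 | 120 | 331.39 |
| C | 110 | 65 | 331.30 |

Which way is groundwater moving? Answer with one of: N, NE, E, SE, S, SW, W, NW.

With h = a·x + b·y + c and A as origin, the differences give:
  (-75)·a + 10·b = +0.07
  (-15)·a + (-45)·b = -0.02
Eliminate b (×(-45) and ×10, subtract): 3525·a = -2.950 → a = ∂h/∂x = -0.0008369
Back-substitute: b = ∂h/∂y = +0.0007234.
Flow = −∇h = (+0.0008369 east, -0.0007234 north), which points southeast.

SE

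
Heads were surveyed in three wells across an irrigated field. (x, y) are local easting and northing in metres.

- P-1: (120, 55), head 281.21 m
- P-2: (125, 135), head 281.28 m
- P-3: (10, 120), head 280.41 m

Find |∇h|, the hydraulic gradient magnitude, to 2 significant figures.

0.0075

Taking P-1 as reference: P-2−P-1 = (5, 80, +0.07); P-3−P-1 = (-110, 65, -0.80).
Solve a·Δx + b·Δy = Δh: det = 5·65 − (-110)·80 = 9125.
∂h/∂x = [(+0.07)·65 − (-0.80)·80] / 9125 = +0.007512
∂h/∂y = [5·(-0.80) − (-110)·(+0.07)] / 9125 = +0.0004055
|∇h| = √(0.007512² + 0.0004055²) = 0.007523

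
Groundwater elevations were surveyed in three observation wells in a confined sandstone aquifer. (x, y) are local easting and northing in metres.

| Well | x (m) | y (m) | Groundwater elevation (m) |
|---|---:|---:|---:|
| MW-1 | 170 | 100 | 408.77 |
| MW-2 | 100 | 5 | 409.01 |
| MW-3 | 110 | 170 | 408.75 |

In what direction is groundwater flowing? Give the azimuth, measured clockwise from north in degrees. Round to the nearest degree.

043°

Three-point gradient (reference MW-1): Δ to MW-2 = (-70, -95, +0.24), Δ to MW-3 = (-60, 70, -0.02).
∂h/∂x = -0.001406, ∂h/∂y = -0.001491 (det = -10600).
Flow direction (−∇h) has components (+0.001406 E, +0.001491 N).
Azimuth = atan2(E, N) = atan2(+0.001406, +0.001491) = 43.3° ≈ 043°.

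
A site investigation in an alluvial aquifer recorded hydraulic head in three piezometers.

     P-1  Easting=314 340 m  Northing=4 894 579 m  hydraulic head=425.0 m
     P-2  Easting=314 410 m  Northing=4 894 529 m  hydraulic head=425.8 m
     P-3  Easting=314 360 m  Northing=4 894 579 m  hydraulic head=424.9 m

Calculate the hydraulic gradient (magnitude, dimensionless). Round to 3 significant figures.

With h = a·x + b·y + c and P-1 as origin, the differences give:
  70·a + (-50)·b = +0.8
  20·a + 0·b = -0.1
Eliminate b (×0 and ×(-50), subtract): 1000·a = -5.00 → a = ∂h/∂x = -0.005000
Back-substitute: b = ∂h/∂y = -0.02300.
|∇h| = √(-0.005000² + -0.02300²) = 0.02354

0.0235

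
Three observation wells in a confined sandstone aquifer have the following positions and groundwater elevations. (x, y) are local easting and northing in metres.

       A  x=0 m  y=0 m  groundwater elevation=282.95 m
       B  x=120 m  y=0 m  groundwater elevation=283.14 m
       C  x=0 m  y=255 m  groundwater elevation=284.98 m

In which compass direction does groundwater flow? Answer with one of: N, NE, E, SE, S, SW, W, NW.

∂h/∂x = (283.14 − 282.95) / (120 − 0) = +0.001583
∂h/∂y = (284.98 − 282.95) / (255 − 0) = +0.007961
Flow = −∇h = (-0.001583 east, -0.007961 north), which points south.

S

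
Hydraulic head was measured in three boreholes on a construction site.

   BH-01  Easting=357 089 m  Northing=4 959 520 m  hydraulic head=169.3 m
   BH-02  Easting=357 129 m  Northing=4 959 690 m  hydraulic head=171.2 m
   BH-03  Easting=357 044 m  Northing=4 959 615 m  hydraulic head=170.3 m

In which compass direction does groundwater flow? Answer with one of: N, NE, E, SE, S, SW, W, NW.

S

Taking BH-01 as reference: BH-02−BH-01 = (40, 170, +1.9); BH-03−BH-01 = (-45, 95, +1.0).
Solve a·Δx + b·Δy = Δh: det = 40·95 − (-45)·170 = 11450.
∂h/∂x = [(+1.9)·95 − (+1.0)·170] / 11450 = +0.0009170
∂h/∂y = [40·(+1.0) − (-45)·(+1.9)] / 11450 = +0.01096
Flow = −∇h = (-0.0009170 east, -0.01096 north), which points south.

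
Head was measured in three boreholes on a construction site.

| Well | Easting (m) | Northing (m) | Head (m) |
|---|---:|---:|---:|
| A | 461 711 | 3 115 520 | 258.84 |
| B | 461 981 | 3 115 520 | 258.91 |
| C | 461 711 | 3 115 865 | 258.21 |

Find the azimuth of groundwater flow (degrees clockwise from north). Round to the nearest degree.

∂h/∂x = (258.91 − 258.84) / (461981 − 461711) = +0.0002593
∂h/∂y = (258.21 − 258.84) / (3115865 − 3115520) = -0.001826
Flow direction (−∇h) has components (-0.0002593 E, +0.001826 N).
Azimuth = atan2(E, N) = atan2(-0.0002593, +0.001826) = 351.9° ≈ 352°.

352°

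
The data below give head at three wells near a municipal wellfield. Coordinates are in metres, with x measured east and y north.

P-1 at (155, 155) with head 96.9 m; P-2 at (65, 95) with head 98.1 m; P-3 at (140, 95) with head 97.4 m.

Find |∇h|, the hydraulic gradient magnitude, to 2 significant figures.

0.011

Differences from P-1: to P-2 (Δx, Δy, Δh) = (-90, -60, +1.2); to P-3 = (-15, -60, +0.5).
Determinant of the coordinate differences = (-90)·(-60) − (-15)·(-60) = 4500.
∂h/∂x = [(+1.2)·(-60) − (+0.5)·(-60)] / 4500 = -0.009333
∂h/∂y = [(-90)·(+0.5) − (-15)·(+1.2)] / 4500 = -0.006000
|∇h| = √(-0.009333² + -0.006000²) = 0.0111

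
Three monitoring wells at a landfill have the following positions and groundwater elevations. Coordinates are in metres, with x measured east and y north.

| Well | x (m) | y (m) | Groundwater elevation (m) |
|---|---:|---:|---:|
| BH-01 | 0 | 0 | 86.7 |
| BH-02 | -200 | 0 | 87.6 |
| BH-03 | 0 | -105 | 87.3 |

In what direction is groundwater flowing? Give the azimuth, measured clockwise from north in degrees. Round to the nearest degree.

038°

∂h/∂x = (87.6 − 86.7) / (-200 − 0) = -0.004500
∂h/∂y = (87.3 − 86.7) / (-105 − 0) = -0.005714
Flow direction (−∇h) has components (+0.004500 E, +0.005714 N).
Azimuth = atan2(E, N) = atan2(+0.004500, +0.005714) = 38.2° ≈ 038°.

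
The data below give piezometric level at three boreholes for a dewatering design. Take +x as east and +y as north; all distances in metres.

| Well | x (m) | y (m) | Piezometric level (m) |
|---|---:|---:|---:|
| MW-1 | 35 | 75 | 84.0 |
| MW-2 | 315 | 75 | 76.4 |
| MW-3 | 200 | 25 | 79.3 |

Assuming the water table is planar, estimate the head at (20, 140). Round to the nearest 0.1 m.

84.7 m

Differences from MW-1: to MW-2 (Δx, Δy, Δh) = (280, 0, -7.6); to MW-3 = (165, -50, -4.7).
Solve a·Δx + b·Δy = Δh: det = 280·(-50) − 165·0 = -14000.
∂h/∂x = [(-7.6)·(-50) − (-4.7)·0] / -14000 = -0.02714
∂h/∂y = [280·(-4.7) − 165·(-7.6)] / -14000 = +0.004429
h(20, 140) = 84.0 + (-0.02714)·(-15) + (+0.004429)·(65) = 84.0 +0.407 +0.288 = 84.695 m.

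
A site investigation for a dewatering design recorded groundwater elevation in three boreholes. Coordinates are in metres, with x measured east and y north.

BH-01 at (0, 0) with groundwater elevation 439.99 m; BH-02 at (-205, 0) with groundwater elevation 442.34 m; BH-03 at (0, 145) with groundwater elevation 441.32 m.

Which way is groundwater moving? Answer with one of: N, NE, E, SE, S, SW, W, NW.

∂h/∂x = (442.34 − 439.99) / (-205 − 0) = -0.01146
∂h/∂y = (441.32 − 439.99) / (145 − 0) = +0.009172
Flow = −∇h = (+0.01146 east, -0.009172 north), which points southeast.

SE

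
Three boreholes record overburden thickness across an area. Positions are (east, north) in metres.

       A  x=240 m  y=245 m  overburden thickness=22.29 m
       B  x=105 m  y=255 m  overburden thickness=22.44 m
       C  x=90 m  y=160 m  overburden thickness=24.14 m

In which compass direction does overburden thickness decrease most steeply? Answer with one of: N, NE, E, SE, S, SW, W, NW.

With d = a·x + b·y + c and A as origin, the differences give:
  (-135)·a + 10·b = +0.15
  (-150)·a + (-85)·b = +1.85
Eliminate b (×(-85) and ×10, subtract): 12975·a = -31.250 → a = ∂d/∂x = -0.002408
Back-substitute: b = ∂d/∂y = -0.01751.
Steepest decrease is along −∇f = (+0.002408 E, +0.01751 N) → north.

N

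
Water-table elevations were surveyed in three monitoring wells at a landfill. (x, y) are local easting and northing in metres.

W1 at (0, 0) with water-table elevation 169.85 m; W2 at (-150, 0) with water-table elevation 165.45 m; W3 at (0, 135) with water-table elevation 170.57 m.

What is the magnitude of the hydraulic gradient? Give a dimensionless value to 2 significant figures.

∂h/∂x = (165.45 − 169.85) / (-150 − 0) = +0.02933
∂h/∂y = (170.57 − 169.85) / (135 − 0) = +0.005333
|∇h| = √(0.02933² + 0.005333²) = 0.02981

0.030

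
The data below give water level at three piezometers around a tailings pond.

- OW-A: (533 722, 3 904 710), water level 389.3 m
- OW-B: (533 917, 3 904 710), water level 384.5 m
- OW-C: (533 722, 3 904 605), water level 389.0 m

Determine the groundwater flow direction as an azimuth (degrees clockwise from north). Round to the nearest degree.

∂h/∂x = (384.5 − 389.3) / (533917 − 533722) = -0.02462
∂h/∂y = (389.0 − 389.3) / (3904605 − 3904710) = +0.002857
Flow direction (−∇h) has components (+0.02462 E, -0.002857 N).
Azimuth = atan2(E, N) = atan2(+0.02462, -0.002857) = 96.6° ≈ 097°.

097°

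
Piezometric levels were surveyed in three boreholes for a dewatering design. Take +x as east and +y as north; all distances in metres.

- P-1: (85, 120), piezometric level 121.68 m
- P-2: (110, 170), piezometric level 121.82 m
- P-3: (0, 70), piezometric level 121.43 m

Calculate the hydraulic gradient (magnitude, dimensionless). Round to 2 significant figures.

Differences from P-1: to P-2 (Δx, Δy, Δh) = (25, 50, +0.14); to P-3 = (-85, -50, -0.25).
Determinant of the coordinate differences = 25·(-50) − (-85)·50 = 3000.
∂h/∂x = [(+0.14)·(-50) − (-0.25)·50] / 3000 = +0.001833
∂h/∂y = [25·(-0.25) − (-85)·(+0.14)] / 3000 = +0.001883
|∇h| = √(0.001833² + 0.001883²) = 0.002628

0.0026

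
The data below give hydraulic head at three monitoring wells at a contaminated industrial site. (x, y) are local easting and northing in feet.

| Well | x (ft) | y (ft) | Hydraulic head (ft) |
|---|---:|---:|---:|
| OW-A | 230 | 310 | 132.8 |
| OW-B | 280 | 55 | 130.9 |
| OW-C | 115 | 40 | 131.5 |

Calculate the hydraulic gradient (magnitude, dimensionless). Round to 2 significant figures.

Three-point gradient (reference OW-A): Δ to OW-B = (50, -255, -1.9), Δ to OW-C = (-115, -270, -1.3).
∂h/∂x = -0.004238, ∂h/∂y = +0.006620 (det = -42825).
|∇h| = √(-0.004238² + 0.006620²) = 0.00786

0.0079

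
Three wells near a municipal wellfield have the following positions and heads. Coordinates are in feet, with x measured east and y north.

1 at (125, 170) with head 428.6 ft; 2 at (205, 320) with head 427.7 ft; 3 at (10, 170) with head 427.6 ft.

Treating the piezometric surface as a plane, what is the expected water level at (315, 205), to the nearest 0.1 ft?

With h = a·x + b·y + c and 1 as origin, the differences give:
  80·a + 150·b = -0.9
  (-115)·a + 0·b = -1.0
Eliminate b (×0 and ×150, subtract): 17250·a = 150.00 → a = ∂h/∂x = +0.008696
Back-substitute: b = ∂h/∂y = -0.01064.
h(315, 205) = 428.6 + (+0.008696)·(190) + (-0.01064)·(35) = 428.6 +1.652 -0.372 = 429.880 ft.

429.9 ft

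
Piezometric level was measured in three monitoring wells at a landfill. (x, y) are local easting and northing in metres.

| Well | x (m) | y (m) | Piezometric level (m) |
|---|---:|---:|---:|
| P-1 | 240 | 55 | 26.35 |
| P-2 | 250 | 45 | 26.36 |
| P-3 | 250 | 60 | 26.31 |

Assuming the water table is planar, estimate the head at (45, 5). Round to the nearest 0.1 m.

27.0 m

Taking P-1 as reference: P-2−P-1 = (10, -10, +0.01); P-3−P-1 = (10, 5, -0.04).
Determinant of the coordinate differences = 10·5 − 10·(-10) = 150.
∂h/∂x = [(+0.01)·5 − (-0.04)·(-10)] / 150 = -0.002333
∂h/∂y = [10·(-0.04) − 10·(+0.01)] / 150 = -0.003333
h(45, 5) = 26.35 + (-0.002333)·(-195) + (-0.003333)·(-50) = 26.35 +0.455 +0.167 = 26.972 m.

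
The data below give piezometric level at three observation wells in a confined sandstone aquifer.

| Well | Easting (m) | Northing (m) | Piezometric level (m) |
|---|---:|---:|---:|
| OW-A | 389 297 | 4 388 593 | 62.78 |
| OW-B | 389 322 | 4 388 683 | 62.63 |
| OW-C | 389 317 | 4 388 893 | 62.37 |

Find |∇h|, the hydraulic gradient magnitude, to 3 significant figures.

0.00191

Three-point gradient (reference OW-A): Δ to OW-B = (25, 90, -0.15), Δ to OW-C = (20, 300, -0.41).
∂h/∂x = -0.001421, ∂h/∂y = -0.001272 (det = 5700).
|∇h| = √(-0.001421² + -0.001272²) = 0.001907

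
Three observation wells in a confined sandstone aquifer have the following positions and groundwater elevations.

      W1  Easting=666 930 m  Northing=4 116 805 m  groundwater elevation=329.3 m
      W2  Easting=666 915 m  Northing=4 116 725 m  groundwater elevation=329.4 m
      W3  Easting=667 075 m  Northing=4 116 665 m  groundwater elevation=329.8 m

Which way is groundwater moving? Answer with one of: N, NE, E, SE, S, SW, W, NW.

Taking W1 as reference: W2−W1 = (-15, -80, +0.1); W3−W1 = (145, -140, +0.5).
Determinant of the coordinate differences = (-15)·(-140) − 145·(-80) = 13700.
∂h/∂x = [(+0.1)·(-140) − (+0.5)·(-80)] / 13700 = +0.001898
∂h/∂y = [(-15)·(+0.5) − 145·(+0.1)] / 13700 = -0.001606
Flow = −∇h = (-0.001898 east, +0.001606 north), which points northwest.

NW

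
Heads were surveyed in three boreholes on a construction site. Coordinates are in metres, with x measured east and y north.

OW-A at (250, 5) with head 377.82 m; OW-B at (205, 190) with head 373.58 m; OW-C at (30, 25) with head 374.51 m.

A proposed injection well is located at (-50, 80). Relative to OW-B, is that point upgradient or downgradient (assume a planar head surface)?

downgradient

With h = a·x + b·y + c and OW-A as origin, the differences give:
  (-45)·a + 185·b = -4.24
  (-220)·a + 20·b = -3.31
Eliminate b (×20 and ×185, subtract): 39800·a = 527.550 → a = ∂h/∂x = +0.01326
Back-substitute: b = ∂h/∂y = -0.01969.
Head at (-50, 80) = 377.82 + (+0.01326)·(-300) + (-0.01969)·(75) = 372.37 m.
That is lower than the 373.58 m at OW-B, so the point is downgradient.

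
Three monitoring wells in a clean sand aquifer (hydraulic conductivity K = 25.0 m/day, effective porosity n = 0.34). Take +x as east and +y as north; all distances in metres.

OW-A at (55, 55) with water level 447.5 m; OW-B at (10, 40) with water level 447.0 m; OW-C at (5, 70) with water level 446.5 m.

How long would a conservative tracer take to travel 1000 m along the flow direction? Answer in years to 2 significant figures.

Taking OW-A as reference: OW-B−OW-A = (-45, -15, -0.5); OW-C−OW-A = (-50, 15, -1.0).
Determinant of the coordinate differences = (-45)·15 − (-50)·(-15) = -1425.
∂h/∂x = [(-0.5)·15 − (-1.0)·(-15)] / -1425 = +0.01579
∂h/∂y = [(-45)·(-1.0) − (-50)·(-0.5)] / -1425 = -0.01404
|∇h| = √(0.01579² + -0.01404²) = 0.02113
Seepage velocity v = K·i/n = 25.0 × 0.02113 / 0.34 = 1.554 m/day.
t = 1000 / 1.554 = 643.5 days = 1.76 years.

1.8 years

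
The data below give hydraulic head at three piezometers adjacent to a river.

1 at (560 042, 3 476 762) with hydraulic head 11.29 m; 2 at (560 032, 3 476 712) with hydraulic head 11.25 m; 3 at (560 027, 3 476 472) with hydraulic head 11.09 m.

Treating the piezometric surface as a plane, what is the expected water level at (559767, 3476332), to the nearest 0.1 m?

10.8 m

Taking 1 as reference: 2−1 = (-10, -50, -0.04); 3−1 = (-15, -290, -0.20).
Determinant of the coordinate differences = (-10)·(-290) − (-15)·(-50) = 2150.
∂h/∂x = [(-0.04)·(-290) − (-0.20)·(-50)] / 2150 = +0.0007442
∂h/∂y = [(-10)·(-0.20) − (-15)·(-0.04)] / 2150 = +0.0006512
h(559767, 3476332) = 11.29 + (+0.0007442)·(-275) + (+0.0006512)·(-430) = 11.29 -0.205 -0.280 = 10.805 m.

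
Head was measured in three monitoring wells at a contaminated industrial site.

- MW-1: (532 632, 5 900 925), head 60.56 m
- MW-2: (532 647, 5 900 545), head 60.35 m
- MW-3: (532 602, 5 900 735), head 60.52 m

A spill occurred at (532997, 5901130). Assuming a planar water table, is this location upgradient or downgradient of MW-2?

Taking MW-1 as reference: MW-2−MW-1 = (15, -380, -0.21); MW-3−MW-1 = (-30, -190, -0.04).
Solve a·Δx + b·Δy = Δh: det = 15·(-190) − (-30)·(-380) = -14250.
∂h/∂x = [(-0.21)·(-190) − (-0.04)·(-380)] / -14250 = -0.001733
∂h/∂y = [15·(-0.04) − (-30)·(-0.21)] / -14250 = +0.0004842
Head at (532997, 5901130) = 60.56 + (-0.001733)·(365) + (+0.0004842)·(205) = 60.03 m.
That is lower than the 60.35 m at MW-2, so the point is downgradient.

downgradient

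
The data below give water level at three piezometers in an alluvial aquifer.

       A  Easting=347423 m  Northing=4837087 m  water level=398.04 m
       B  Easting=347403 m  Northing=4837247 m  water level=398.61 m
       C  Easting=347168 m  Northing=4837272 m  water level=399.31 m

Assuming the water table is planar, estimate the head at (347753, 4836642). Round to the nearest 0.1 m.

With h = a·x + b·y + c and A as origin, the differences give:
  (-20)·a + 160·b = +0.57
  (-255)·a + 185·b = +1.27
Eliminate b (×185 and ×160, subtract): 37100·a = -97.750 → a = ∂h/∂x = -0.002635
Back-substitute: b = ∂h/∂y = +0.003233.
h(347753, 4836642) = 398.04 + (-0.002635)·(330) + (+0.003233)·(-445) = 398.04 -0.869 -1.439 = 395.732 m.

395.7 m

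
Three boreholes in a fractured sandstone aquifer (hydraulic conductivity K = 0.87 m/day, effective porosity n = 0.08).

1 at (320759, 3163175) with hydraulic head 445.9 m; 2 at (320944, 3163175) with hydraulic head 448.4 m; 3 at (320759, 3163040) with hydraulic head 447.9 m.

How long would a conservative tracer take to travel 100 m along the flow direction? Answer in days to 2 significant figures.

460 days

∂h/∂x = (448.4 − 445.9) / (320944 − 320759) = +0.01351
∂h/∂y = (447.9 − 445.9) / (3163040 − 3163175) = -0.01481
|∇h| = √(0.01351² + -0.01481²) = 0.02005
Seepage velocity v = K·i/n = 0.87 × 0.02005 / 0.08 = 0.218 m/day.
t = 100 / 0.218 = 458.7 days.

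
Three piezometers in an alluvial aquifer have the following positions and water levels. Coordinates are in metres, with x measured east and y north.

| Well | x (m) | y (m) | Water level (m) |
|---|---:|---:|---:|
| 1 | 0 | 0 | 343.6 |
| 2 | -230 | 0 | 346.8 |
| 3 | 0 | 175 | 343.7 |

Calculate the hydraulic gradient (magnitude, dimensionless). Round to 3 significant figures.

0.0139

∂h/∂x = (346.8 − 343.6) / (-230 − 0) = -0.01391
∂h/∂y = (343.7 − 343.6) / (175 − 0) = +0.0005714
|∇h| = √(-0.01391² + 0.0005714²) = 0.01392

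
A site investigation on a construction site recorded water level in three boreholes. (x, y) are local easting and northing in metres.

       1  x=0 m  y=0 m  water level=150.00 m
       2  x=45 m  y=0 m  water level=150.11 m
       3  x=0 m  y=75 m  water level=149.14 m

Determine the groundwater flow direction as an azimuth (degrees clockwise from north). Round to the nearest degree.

348°

∂h/∂x = (150.11 − 150.00) / (45 − 0) = +0.002444
∂h/∂y = (149.14 − 150.00) / (75 − 0) = -0.01147
Flow direction (−∇h) has components (-0.002444 E, +0.01147 N).
Azimuth = atan2(E, N) = atan2(-0.002444, +0.01147) = 348.0° ≈ 348°.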